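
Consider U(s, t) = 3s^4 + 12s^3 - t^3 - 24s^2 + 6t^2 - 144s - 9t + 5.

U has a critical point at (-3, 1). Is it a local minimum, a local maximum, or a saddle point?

local minimum

The mixed partial ∂²U/∂s∂t is 0, so the Hessian at any point is diag(U_ss, U_tt) = diag(12(3s^2 + 6s - 4), 6(-t + 2)).
At (-3, 1): H = diag(60, 6).
Both eigenvalues are positive, so H is positive definite: a local minimum.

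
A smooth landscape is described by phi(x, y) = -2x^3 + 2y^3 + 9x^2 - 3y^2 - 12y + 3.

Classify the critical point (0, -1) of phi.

saddle point

The mixed partial ∂²phi/∂x∂y is 0, so the Hessian at any point is diag(phi_xx, phi_yy) = diag(6(-2x + 3), 6(2y - 1)).
At (0, -1): H = diag(18, -18).
The eigenvalues have opposite signs, so H is indefinite: a saddle point.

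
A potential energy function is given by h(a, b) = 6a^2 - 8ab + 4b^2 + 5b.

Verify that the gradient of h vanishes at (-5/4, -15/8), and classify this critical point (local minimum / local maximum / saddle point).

∇h = (12a - 8b, -8a + 8b + 5); substituting (-5/4, -15/8) gives ∇h = (0, 0), so (-5/4, -15/8) is indeed a critical point.
The Hessian of h is constant: H = [[12, -8], [-8, 8]].
det(H) = 12·8 − (-8)² = 32.
det(H) > 0 and tr(H) = 20 > 0, so H is positive definite and the point is a local minimum.

local minimum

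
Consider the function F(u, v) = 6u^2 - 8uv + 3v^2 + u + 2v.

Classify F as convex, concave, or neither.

F is quadratic, so its Hessian is the constant matrix H = [[12, -8], [-8, 6]].
det(H) = 8, tr(H) = 18.
det(H) > 0 and tr(H) > 0, so H is positive definite everywhere: convex.

convex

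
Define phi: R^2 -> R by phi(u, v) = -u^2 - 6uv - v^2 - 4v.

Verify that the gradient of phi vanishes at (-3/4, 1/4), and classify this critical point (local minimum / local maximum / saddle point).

saddle point

∇phi = (-2u - 6v, -6u - 2v - 4); substituting (-3/4, 1/4) gives ∇phi = (0, 0), so (-3/4, 1/4) is indeed a critical point.
The Hessian of phi is constant: H = [[-2, -6], [-6, -2]].
det(H) = (-2)·(-2) − (-6)² = -32.
Since det(H) < 0, H is indefinite and the critical point is a saddle point.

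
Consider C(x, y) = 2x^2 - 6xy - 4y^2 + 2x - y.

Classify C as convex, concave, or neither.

C is quadratic, so its Hessian is the constant matrix H = [[4, -6], [-6, -8]].
det(H) = -68, tr(H) = -4.
det(H) < 0, so H is indefinite: neither convex nor concave.

neither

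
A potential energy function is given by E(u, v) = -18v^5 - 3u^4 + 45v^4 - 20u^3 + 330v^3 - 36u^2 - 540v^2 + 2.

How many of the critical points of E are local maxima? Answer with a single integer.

4

E separates as a function of u plus a function of v, so ∇E=0 decouples.
∂E/∂u = -12u(u + 2)(u + 3) = 0 at u ∈ {-3, -2, 0}; ∂E/∂v = -90v(v - 4)(v - 1)(v + 3) = 0 at v ∈ {-3, 0, 1, 4}.
The Hessian is diagonal: diag(E_uu, E_vv). Second derivatives: E_uu(-3)=-36, E_uu(-2)=24, E_uu(0)=-72; E_vv(-3)=7560, E_vv(0)=-1080, E_vv(1)=1080, E_vv(4)=-7560.
Local maxima occur where both diagonal entries negative: (-3, 0), (-3, 4), (0, 0), (0, 4). Count: 4.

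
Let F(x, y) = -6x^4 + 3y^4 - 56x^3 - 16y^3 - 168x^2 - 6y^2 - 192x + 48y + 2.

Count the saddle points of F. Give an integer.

5

F separates as a function of x plus a function of y, so ∇F=0 decouples.
∂F/∂x = -24(x + 1)(x + 2)(x + 4) = 0 at x ∈ {-4, -2, -1}; ∂F/∂y = 12(y - 4)(y - 1)(y + 1) = 0 at y ∈ {-1, 1, 4}.
The Hessian is diagonal: diag(F_xx, F_yy). Second derivatives: F_xx(-4)=-144, F_xx(-2)=48, F_xx(-1)=-72; F_yy(-1)=120, F_yy(1)=-72, F_yy(4)=180.
Saddle points occur where the two diagonal entries have opposite signs: (-4, -1), (-4, 4), (-2, 1), (-1, -1), (-1, 4). Count: 5.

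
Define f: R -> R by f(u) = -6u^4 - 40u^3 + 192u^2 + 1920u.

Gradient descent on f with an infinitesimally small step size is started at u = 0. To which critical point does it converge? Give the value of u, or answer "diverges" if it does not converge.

-4

f'(u) = -24(u - 4)(u + 4)(u + 5), so f'(0) = 1920.
Gradient descent moves in the -f' direction, i.e. u is decreasing.
The nearest critical point in that direction is u = -4, where f'' = 192 > 0 (a local minimum). The iterate converges there.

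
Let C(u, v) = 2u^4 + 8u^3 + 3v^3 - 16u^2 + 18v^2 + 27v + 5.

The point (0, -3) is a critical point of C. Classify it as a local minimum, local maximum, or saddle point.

local maximum

The mixed partial ∂²C/∂u∂v is 0, so the Hessian at any point is diag(C_uu, C_vv) = diag(8(3u^2 + 6u - 4), 18(v + 2)).
At (0, -3): H = diag(-32, -18).
Both eigenvalues are negative, so H is negative definite: a local maximum.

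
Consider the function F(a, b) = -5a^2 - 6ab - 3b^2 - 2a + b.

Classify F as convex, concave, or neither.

F is quadratic, so its Hessian is the constant matrix H = [[-10, -6], [-6, -6]].
det(H) = 24, tr(H) = -16.
det(H) > 0 and tr(H) < 0, so H is negative definite everywhere: concave.

concave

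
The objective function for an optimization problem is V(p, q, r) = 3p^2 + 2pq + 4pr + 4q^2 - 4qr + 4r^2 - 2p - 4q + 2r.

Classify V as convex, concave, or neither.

convex

V is quadratic, so its Hessian is the constant matrix H = [[6, 2, 4], [2, 8, -4], [4, -4, 8]].
Leading principal minors: 6, 44, 64.
All positive ⇒ H ≻ 0 ⇒ convex.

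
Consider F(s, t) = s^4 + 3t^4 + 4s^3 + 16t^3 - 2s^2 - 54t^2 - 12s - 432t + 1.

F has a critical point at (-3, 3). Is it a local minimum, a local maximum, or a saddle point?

The mixed partial ∂²F/∂s∂t is 0, so the Hessian at any point is diag(F_ss, F_tt) = diag(4(3s^2 + 6s - 1), 12(3t^2 + 8t - 9)).
At (-3, 3): H = diag(32, 504).
Both eigenvalues are positive, so H is positive definite: a local minimum.

local minimum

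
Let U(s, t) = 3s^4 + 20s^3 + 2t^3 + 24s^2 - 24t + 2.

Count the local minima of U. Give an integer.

U separates as a function of s plus a function of t, so ∇U=0 decouples.
∂U/∂s = 12s(s + 1)(s + 4) = 0 at s ∈ {-4, -1, 0}; ∂U/∂t = 6(t - 2)(t + 2) = 0 at t ∈ {-2, 2}.
The Hessian is diagonal: diag(U_ss, U_tt). Second derivatives: U_ss(-4)=144, U_ss(-1)=-36, U_ss(0)=48; U_tt(-2)=-24, U_tt(2)=24.
Local minima occur where both diagonal entries positive: (-4, 2), (0, 2). Count: 2.

2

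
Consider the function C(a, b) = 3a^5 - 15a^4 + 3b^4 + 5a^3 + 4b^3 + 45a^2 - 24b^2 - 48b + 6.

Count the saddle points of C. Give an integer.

C separates as a function of a plus a function of b, so ∇C=0 decouples.
∂C/∂a = 15a(a - 3)(a - 2)(a + 1) = 0 at a ∈ {-1, 0, 2, 3}; ∂C/∂b = 12(b - 2)(b + 1)(b + 2) = 0 at b ∈ {-2, -1, 2}.
The Hessian is diagonal: diag(C_aa, C_bb). Second derivatives: C_aa(-1)=-180, C_aa(0)=90, C_aa(2)=-90, C_aa(3)=180; C_bb(-2)=48, C_bb(-1)=-36, C_bb(2)=144.
Saddle points occur where the two diagonal entries have opposite signs: (-1, -2), (-1, 2), (0, -1), (2, -2), (2, 2), (3, -1). Count: 6.

6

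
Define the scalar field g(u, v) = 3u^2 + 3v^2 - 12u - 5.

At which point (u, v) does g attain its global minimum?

(2, 0)

g(u,v) separates as P(u) + Q(v) − 5, so its minimum is min P + min Q − 5.
P'(u) = 6u - 12 vanishes at u ∈ {2}; Q'(v) = 6v vanishes at v ∈ {0}.
Local minima of P (where P''>0): P(2)=-12. Local minima of Q: Q(0)=0.
So the global minimum of g is P(2) + Q(0) − 5 = -12 + 0 − 5 = -17, attained at (2, 0).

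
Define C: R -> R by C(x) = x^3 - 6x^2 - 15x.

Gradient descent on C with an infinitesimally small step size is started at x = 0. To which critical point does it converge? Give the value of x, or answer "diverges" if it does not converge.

C'(x) = 3(x - 5)(x + 1), so C'(0) = -15.
Gradient descent moves in the -C' direction, i.e. x is increasing.
The nearest critical point in that direction is x = 5, where C'' = 18 > 0 (a local minimum). The iterate converges there.

5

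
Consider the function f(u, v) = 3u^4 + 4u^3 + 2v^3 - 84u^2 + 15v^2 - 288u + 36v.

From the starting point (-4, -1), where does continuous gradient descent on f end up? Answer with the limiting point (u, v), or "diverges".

(-3, -2)

f is separable, so gradient descent decouples: u follows -∂f/∂u, v follows -∂f/∂v.
∂f/∂u = 12(u - 4)(u + 2)(u + 3); at u=-4 this is -192, so u increases.
∂f/∂v = 6(v + 2)(v + 3); at v=-1 this is 12, so v decreases.
u converges to its nearest critical value -3 (a local min of the u-part); v converges to -2. The iterate converges to (-3, -2).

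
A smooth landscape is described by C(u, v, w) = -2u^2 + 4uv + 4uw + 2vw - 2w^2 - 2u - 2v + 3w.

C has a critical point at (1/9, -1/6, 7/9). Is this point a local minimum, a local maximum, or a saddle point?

saddle point

The Hessian is constant: H = [[-4, 4, 4], [4, 0, 2], [4, 2, -4]].
Leading principal minors: Δ₁ = -4, Δ₂ = -16, Δ₃ = 144.
The minors fit neither the all-positive nor the alternating-sign pattern, so H is indefinite: a saddle point.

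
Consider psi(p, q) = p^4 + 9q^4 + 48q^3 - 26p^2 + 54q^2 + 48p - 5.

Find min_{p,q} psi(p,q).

-438

psi(p,q) separates as A(p) + B(q) − 5, so its minimum is min A + min B − 5.
A'(p) = 4(p - 3)(p - 1)(p + 4) vanishes at p ∈ {-4, 1, 3}; B'(q) = 36q(q + 1)(q + 3) vanishes at q ∈ {-3, -1, 0}.
Local minima of A (where A''>0): A(-4)=-352, A(3)=-9. Local minima of B: B(-3)=-81, B(0)=0.
So the global minimum of psi is A(-4) + B(-3) − 5 = -352 − 81 − 5 = -438, attained at (-4, -3).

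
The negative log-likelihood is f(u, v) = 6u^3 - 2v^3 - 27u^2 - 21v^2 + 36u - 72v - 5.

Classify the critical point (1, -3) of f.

The mixed partial ∂²f/∂u∂v is 0, so the Hessian at any point is diag(f_uu, f_vv) = diag(18(2u - 3), -6(2v + 7)).
At (1, -3): H = diag(-18, -6).
Both eigenvalues are negative, so H is negative definite: a local maximum.

local maximum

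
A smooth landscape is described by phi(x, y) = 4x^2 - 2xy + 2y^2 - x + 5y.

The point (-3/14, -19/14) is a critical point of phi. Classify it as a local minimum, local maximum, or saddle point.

local minimum

The Hessian of phi is constant: H = [[8, -2], [-2, 4]].
det(H) = 8·4 − (-2)² = 28.
det(H) > 0 and tr(H) = 12 > 0, so H is positive definite and the point is a local minimum.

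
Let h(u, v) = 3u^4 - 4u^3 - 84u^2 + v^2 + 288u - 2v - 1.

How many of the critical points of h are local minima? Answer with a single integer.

2

h separates as a function of u plus a function of v, so ∇h=0 decouples.
∂h/∂u = 12(u - 3)(u - 2)(u + 4) = 0 at u ∈ {-4, 2, 3}; ∂h/∂v = 2(v - 1) = 0 at v ∈ {1}.
The Hessian is diagonal: diag(h_uu, h_vv). Second derivatives: h_uu(-4)=504, h_uu(2)=-72, h_uu(3)=84; h_vv(1)=2.
Local minima occur where both diagonal entries positive: (-4, 1), (3, 1). Count: 2.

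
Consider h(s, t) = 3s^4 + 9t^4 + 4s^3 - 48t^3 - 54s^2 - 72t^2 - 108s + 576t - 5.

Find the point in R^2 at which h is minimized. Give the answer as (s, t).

h(s,t) separates as P(s) + Q(t) − 5, so its minimum is min P + min Q − 5.
P'(s) = 12(s - 3)(s + 1)(s + 3) vanishes at s ∈ {-3, -1, 3}; Q'(t) = 36(t - 4)(t - 2)(t + 2) vanishes at t ∈ {-2, 2, 4}.
Local minima of P (where P''>0): P(-3)=-27, P(3)=-459. Local minima of Q: Q(-2)=-912, Q(4)=384.
So the global minimum of h is P(3) + Q(-2) − 5 = -459 − 912 − 5 = -1376, attained at (3, -2).

(3, -2)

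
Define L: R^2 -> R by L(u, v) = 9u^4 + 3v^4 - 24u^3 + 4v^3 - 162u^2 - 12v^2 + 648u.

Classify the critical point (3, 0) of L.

saddle point

The mixed partial ∂²L/∂u∂v is 0, so the Hessian at any point is diag(L_uu, L_vv) = diag(36(3u^2 - 4u - 9), 12(3v^2 + 2v - 2)).
At (3, 0): H = diag(216, -24).
The eigenvalues have opposite signs, so H is indefinite: a saddle point.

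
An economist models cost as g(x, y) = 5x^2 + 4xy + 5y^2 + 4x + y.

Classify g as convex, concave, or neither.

convex

g is quadratic, so its Hessian is the constant matrix H = [[10, 4], [4, 10]].
det(H) = 84, tr(H) = 20.
det(H) > 0 and tr(H) > 0, so H is positive definite everywhere: convex.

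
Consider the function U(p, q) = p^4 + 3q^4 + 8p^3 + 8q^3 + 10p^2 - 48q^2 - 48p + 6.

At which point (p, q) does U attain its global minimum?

U(p,q) separates as A(p) + B(q) + 6, so its minimum is min A + min B + 6.
A'(p) = 4(p - 1)(p + 3)(p + 4) vanishes at p ∈ {-4, -3, 1}; B'(q) = 12q(q - 2)(q + 4) vanishes at q ∈ {-4, 0, 2}.
Local minima of A (where A''>0): A(-4)=96, A(1)=-29. Local minima of B: B(-4)=-512, B(2)=-80.
So the global minimum of U is A(1) + B(-4) + 6 = -29 − 512 + 6 = -535, attained at (1, -4).

(1, -4)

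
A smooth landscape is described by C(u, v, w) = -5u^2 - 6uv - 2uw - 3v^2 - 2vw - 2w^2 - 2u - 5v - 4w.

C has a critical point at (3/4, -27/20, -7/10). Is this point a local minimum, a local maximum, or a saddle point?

local maximum

The Hessian is constant: H = [[-10, -6, -2], [-6, -6, -2], [-2, -2, -4]].
Leading principal minors: Δ₁ = -10, Δ₂ = 24, Δ₃ = -80.
The minors alternate sign starting negative (−, +, −), so H is negative definite: a local maximum.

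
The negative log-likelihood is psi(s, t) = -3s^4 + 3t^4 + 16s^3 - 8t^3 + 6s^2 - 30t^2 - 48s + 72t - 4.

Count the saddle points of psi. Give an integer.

psi separates as a function of s plus a function of t, so ∇psi=0 decouples.
∂psi/∂s = -12(s - 4)(s - 1)(s + 1) = 0 at s ∈ {-1, 1, 4}; ∂psi/∂t = 12(t - 3)(t - 1)(t + 2) = 0 at t ∈ {-2, 1, 3}.
The Hessian is diagonal: diag(psi_ss, psi_tt). Second derivatives: psi_ss(-1)=-120, psi_ss(1)=72, psi_ss(4)=-180; psi_tt(-2)=180, psi_tt(1)=-72, psi_tt(3)=120.
Saddle points occur where the two diagonal entries have opposite signs: (-1, -2), (-1, 3), (1, 1), (4, -2), (4, 3). Count: 5.

5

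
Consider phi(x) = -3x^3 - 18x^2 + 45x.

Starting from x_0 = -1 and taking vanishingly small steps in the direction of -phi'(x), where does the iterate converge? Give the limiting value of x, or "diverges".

phi'(x) = -9(x - 1)(x + 5), so phi'(-1) = 72.
Gradient descent moves in the -phi' direction, i.e. x is decreasing.
The nearest critical point in that direction is x = -5, where phi'' = 54 > 0 (a local minimum). The iterate converges there.

-5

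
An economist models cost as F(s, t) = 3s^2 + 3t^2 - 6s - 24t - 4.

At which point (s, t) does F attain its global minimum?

F(s,t) separates as P(s) + Q(t) − 4, so its minimum is min P + min Q − 4.
P'(s) = 6s - 6 vanishes at s ∈ {1}; Q'(t) = 6(t - 4) vanishes at t ∈ {4}.
Local minima of P (where P''>0): P(1)=-3. Local minima of Q: Q(4)=-48.
So the global minimum of F is P(1) + Q(4) − 4 = -3 − 48 − 4 = -55, attained at (1, 4).

(1, 4)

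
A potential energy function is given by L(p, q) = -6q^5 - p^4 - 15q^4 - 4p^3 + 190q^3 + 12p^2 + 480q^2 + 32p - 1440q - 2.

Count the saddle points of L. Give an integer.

6

L separates as a function of p plus a function of q, so ∇L=0 decouples.
∂L/∂p = -4(p - 2)(p + 1)(p + 4) = 0 at p ∈ {-4, -1, 2}; ∂L/∂q = -30(q - 4)(q - 1)(q + 3)(q + 4) = 0 at q ∈ {-4, -3, 1, 4}.
The Hessian is diagonal: diag(L_pp, L_qq). Second derivatives: L_pp(-4)=-72, L_pp(-1)=36, L_pp(2)=-72; L_qq(-4)=1200, L_qq(-3)=-840, L_qq(1)=1800, L_qq(4)=-5040.
Saddle points occur where the two diagonal entries have opposite signs: (-4, -4), (-4, 1), (-1, -3), (-1, 4), (2, -4), (2, 1). Count: 6.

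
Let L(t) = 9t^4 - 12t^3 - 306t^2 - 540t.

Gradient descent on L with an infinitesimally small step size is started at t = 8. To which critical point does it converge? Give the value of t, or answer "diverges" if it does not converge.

5

L'(t) = 36(t - 5)(t + 1)(t + 3), so L'(8) = 10692.
Gradient descent moves in the -L' direction, i.e. t is decreasing.
The nearest critical point in that direction is t = 5, where L'' = 1728 > 0 (a local minimum). The iterate converges there.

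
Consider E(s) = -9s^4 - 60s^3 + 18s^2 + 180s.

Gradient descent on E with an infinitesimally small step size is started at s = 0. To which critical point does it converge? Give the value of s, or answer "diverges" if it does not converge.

-1

E'(s) = -36(s - 1)(s + 1)(s + 5), so E'(0) = 180.
Gradient descent moves in the -E' direction, i.e. s is decreasing.
The nearest critical point in that direction is s = -1, where E'' = 288 > 0 (a local minimum). The iterate converges there.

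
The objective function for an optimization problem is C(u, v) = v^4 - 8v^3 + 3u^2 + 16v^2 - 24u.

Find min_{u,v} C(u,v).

-48

C(u,v) separates as P(u) + Q(v), so its minimum is min P + min Q.
P'(u) = 6u - 24 vanishes at u ∈ {4}; Q'(v) = 4v(v - 4)(v - 2) vanishes at v ∈ {0, 2, 4}.
Local minima of P (where P''>0): P(4)=-48. Local minima of Q: Q(0)=0, Q(4)=0.
So the global minimum of C is P(4) + Q(0) = -48 + 0 = -48, attained at (4, 0).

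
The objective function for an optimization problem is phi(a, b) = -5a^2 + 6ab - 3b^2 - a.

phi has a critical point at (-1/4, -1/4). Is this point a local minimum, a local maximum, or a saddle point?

The Hessian of phi is constant: H = [[-10, 6], [6, -6]].
det(H) = (-10)·(-6) − 6² = 24.
det(H) > 0 and tr(H) = -16 < 0, so H is negative definite and the point is a local maximum.

local maximum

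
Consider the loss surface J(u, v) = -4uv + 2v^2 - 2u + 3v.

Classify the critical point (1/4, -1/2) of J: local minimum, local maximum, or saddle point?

The Hessian of J is constant: H = [[0, -4], [-4, 4]].
det(H) = 0·4 − (-4)² = -16.
Since det(H) < 0, H is indefinite and the critical point is a saddle point.

saddle point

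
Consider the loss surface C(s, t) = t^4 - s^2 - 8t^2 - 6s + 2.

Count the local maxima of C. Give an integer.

C separates as a function of s plus a function of t, so ∇C=0 decouples.
∂C/∂s = -2(s + 3) = 0 at s ∈ {-3}; ∂C/∂t = 4t(t - 2)(t + 2) = 0 at t ∈ {-2, 0, 2}.
The Hessian is diagonal: diag(C_ss, C_tt). Second derivatives: C_ss(-3)=-2; C_tt(-2)=32, C_tt(0)=-16, C_tt(2)=32.
Local maxima occur where both diagonal entries negative: (-3, 0). Count: 1.

1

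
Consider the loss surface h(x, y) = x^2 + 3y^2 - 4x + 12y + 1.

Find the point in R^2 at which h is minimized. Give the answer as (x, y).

(2, -2)

h(x,y) separates as P(x) + Q(y) + 1, so its minimum is min P + min Q + 1.
P'(x) = 2x - 4 vanishes at x ∈ {2}; Q'(y) = 6y + 12 vanishes at y ∈ {-2}.
Local minima of P (where P''>0): P(2)=-4. Local minima of Q: Q(-2)=-12.
So the global minimum of h is P(2) + Q(-2) + 1 = -4 − 12 + 1 = -15, attained at (2, -2).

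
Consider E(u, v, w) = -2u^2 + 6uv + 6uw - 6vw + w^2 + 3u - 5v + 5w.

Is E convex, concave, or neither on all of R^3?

neither

E is quadratic, so its Hessian is the constant matrix H = [[-4, 6, 6], [6, 0, -6], [6, -6, 2]].
Leading principal minors: -4, -36, -360.
Neither pattern holds ⇒ H is indefinite ⇒ neither convex nor concave.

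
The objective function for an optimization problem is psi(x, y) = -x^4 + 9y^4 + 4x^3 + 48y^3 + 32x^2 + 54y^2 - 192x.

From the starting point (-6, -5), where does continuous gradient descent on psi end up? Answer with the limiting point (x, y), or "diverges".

psi is separable, so gradient descent decouples: x follows -∂psi/∂x, y follows -∂psi/∂y.
∂psi/∂x = -4(x - 4)(x - 3)(x + 4); at x=-6 this is 720, so x decreases.
∂psi/∂y = 36y(y + 1)(y + 3); at y=-5 this is -1440, so y increases.
The x-coordinate has no critical point in that direction and runs off to infinity.

diverges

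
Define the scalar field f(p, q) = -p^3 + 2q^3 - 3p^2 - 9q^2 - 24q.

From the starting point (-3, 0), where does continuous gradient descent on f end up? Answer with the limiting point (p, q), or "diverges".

(-2, 4)

f is separable, so gradient descent decouples: p follows -∂f/∂p, q follows -∂f/∂q.
∂f/∂p = -3p(p + 2); at p=-3 this is -9, so p increases.
∂f/∂q = 6(q - 4)(q + 1); at q=0 this is -24, so q increases.
p converges to its nearest critical value -2 (a local min of the p-part); q converges to 4. The iterate converges to (-2, 4).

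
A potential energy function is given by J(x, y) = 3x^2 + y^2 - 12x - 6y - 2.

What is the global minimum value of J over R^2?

J(x,y) separates as P(x) + Q(y) − 2, so its minimum is min P + min Q − 2.
P'(x) = 6x - 12 vanishes at x ∈ {2}; Q'(y) = 2y - 6 vanishes at y ∈ {3}.
Local minima of P (where P''>0): P(2)=-12. Local minima of Q: Q(3)=-9.
So the global minimum of J is P(2) + Q(3) − 2 = -12 − 9 − 2 = -23, attained at (2, 3).

-23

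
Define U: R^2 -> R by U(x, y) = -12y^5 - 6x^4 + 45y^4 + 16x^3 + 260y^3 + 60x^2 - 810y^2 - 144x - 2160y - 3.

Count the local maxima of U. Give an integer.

U separates as a function of x plus a function of y, so ∇U=0 decouples.
∂U/∂x = -24(x - 3)(x - 1)(x + 2) = 0 at x ∈ {-2, 1, 3}; ∂U/∂y = -60(y - 4)(y - 3)(y + 1)(y + 3) = 0 at y ∈ {-3, -1, 3, 4}.
The Hessian is diagonal: diag(U_xx, U_yy). Second derivatives: U_xx(-2)=-360, U_xx(1)=144, U_xx(3)=-240; U_yy(-3)=5040, U_yy(-1)=-2400, U_yy(3)=1440, U_yy(4)=-2100.
Local maxima occur where both diagonal entries negative: (-2, -1), (-2, 4), (3, -1), (3, 4). Count: 4.

4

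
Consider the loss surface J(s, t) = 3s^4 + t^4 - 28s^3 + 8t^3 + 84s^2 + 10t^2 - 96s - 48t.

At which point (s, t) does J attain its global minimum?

(4, 1)

J(s,t) separates as P(s) + Q(t), so its minimum is min P + min Q.
P'(s) = 12(s - 4)(s - 2)(s - 1) vanishes at s ∈ {1, 2, 4}; Q'(t) = 4(t - 1)(t + 3)(t + 4) vanishes at t ∈ {-4, -3, 1}.
Local minima of P (where P''>0): P(1)=-37, P(4)=-64. Local minima of Q: Q(-4)=96, Q(1)=-29.
So the global minimum of J is P(4) + Q(1) = -64 − 29 = -93, attained at (4, 1).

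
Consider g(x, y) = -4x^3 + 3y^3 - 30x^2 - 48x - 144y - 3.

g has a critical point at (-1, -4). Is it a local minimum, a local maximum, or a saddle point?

local maximum

The mixed partial ∂²g/∂x∂y is 0, so the Hessian at any point is diag(g_xx, g_yy) = diag(-12(2x + 5), 18y).
At (-1, -4): H = diag(-36, -72).
Both eigenvalues are negative, so H is negative definite: a local maximum.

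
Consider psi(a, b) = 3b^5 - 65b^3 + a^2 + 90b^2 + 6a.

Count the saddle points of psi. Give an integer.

2

psi separates as a function of a plus a function of b, so ∇psi=0 decouples.
∂psi/∂a = 2(a + 3) = 0 at a ∈ {-3}; ∂psi/∂b = 15b(b - 3)(b - 1)(b + 4) = 0 at b ∈ {-4, 0, 1, 3}.
The Hessian is diagonal: diag(psi_aa, psi_bb). Second derivatives: psi_aa(-3)=2; psi_bb(-4)=-2100, psi_bb(0)=180, psi_bb(1)=-150, psi_bb(3)=630.
Saddle points occur where the two diagonal entries have opposite signs: (-3, -4), (-3, 1). Count: 2.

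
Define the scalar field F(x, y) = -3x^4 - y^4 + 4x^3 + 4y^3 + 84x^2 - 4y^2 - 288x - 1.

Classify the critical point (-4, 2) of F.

The mixed partial ∂²F/∂x∂y is 0, so the Hessian at any point is diag(F_xx, F_yy) = diag(12(-3x^2 + 2x + 14), 4(-3y^2 + 6y - 2)).
At (-4, 2): H = diag(-504, -8).
Both eigenvalues are negative, so H is negative definite: a local maximum.

local maximum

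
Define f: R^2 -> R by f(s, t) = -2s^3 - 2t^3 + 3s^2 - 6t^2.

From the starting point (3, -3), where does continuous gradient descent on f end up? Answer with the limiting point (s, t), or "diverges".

diverges

f is separable, so gradient descent decouples: s follows -∂f/∂s, t follows -∂f/∂t.
∂f/∂s = -6s(s - 1); at s=3 this is -36, so s increases.
∂f/∂t = -6t(t + 2); at t=-3 this is -18, so t increases.
The s-coordinate has no critical point in that direction and runs off to infinity.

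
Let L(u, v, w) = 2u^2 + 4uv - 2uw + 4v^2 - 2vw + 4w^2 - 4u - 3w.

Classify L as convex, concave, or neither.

L is quadratic, so its Hessian is the constant matrix H = [[4, 4, -2], [4, 8, -2], [-2, -2, 8]].
Leading principal minors: 4, 16, 112.
All positive ⇒ H ≻ 0 ⇒ convex.

convex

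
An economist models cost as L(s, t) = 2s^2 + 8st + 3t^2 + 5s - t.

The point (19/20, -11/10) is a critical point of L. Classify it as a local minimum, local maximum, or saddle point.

saddle point

The Hessian of L is constant: H = [[4, 8], [8, 6]].
det(H) = 4·6 − 8² = -40.
Since det(H) < 0, H is indefinite and the critical point is a saddle point.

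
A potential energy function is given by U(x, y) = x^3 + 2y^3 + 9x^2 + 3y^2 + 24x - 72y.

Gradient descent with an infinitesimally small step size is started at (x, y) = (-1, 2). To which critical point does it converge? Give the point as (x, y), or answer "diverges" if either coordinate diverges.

U is separable, so gradient descent decouples: x follows -∂U/∂x, y follows -∂U/∂y.
∂U/∂x = 3(x + 2)(x + 4); at x=-1 this is 9, so x decreases.
∂U/∂y = 6(y - 3)(y + 4); at y=2 this is -36, so y increases.
x converges to its nearest critical value -2 (a local min of the x-part); y converges to 3. The iterate converges to (-2, 3).

(-2, 3)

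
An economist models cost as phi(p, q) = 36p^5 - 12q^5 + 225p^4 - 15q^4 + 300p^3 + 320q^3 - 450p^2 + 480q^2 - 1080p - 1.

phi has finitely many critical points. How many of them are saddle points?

8

phi separates as a function of p plus a function of q, so ∇phi=0 decouples.
∂phi/∂p = 180(p - 1)(p + 1)(p + 2)(p + 3) = 0 at p ∈ {-3, -2, -1, 1}; ∂phi/∂q = -60q(q - 4)(q + 1)(q + 4) = 0 at q ∈ {-4, -1, 0, 4}.
The Hessian is diagonal: diag(phi_pp, phi_qq). Second derivatives: phi_pp(-3)=-1440, phi_pp(-2)=540, phi_pp(-1)=-720, phi_pp(1)=4320; phi_qq(-4)=5760, phi_qq(-1)=-900, phi_qq(0)=960, phi_qq(4)=-9600.
Saddle points occur where the two diagonal entries have opposite signs: (-3, -4), (-3, 0), (-2, -1), (-2, 4), (-1, -4), (-1, 0), (1, -1), (1, 4). Count: 8.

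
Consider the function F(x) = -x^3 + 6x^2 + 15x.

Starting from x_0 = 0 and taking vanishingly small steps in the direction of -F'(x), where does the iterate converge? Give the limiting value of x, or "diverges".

-1

F'(x) = -3(x - 5)(x + 1), so F'(0) = 15.
Gradient descent moves in the -F' direction, i.e. x is decreasing.
The nearest critical point in that direction is x = -1, where F'' = 18 > 0 (a local minimum). The iterate converges there.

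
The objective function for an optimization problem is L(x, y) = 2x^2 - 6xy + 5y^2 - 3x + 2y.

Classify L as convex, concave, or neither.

convex

L is quadratic, so its Hessian is the constant matrix H = [[4, -6], [-6, 10]].
det(H) = 4, tr(H) = 14.
det(H) > 0 and tr(H) > 0, so H is positive definite everywhere: convex.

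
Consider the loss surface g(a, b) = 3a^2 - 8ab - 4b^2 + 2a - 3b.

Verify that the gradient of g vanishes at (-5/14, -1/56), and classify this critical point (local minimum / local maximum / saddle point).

∇g = (6a - 8b + 2, -8a - 8b - 3); substituting (-5/14, -1/56) gives ∇g = (0, 0), so (-5/14, -1/56) is indeed a critical point.
The Hessian of g is constant: H = [[6, -8], [-8, -8]].
det(H) = 6·(-8) − (-8)² = -112.
Since det(H) < 0, H is indefinite and the critical point is a saddle point.

saddle point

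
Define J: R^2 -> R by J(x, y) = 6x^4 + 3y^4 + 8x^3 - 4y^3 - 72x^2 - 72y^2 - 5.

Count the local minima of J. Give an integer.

J separates as a function of x plus a function of y, so ∇J=0 decouples.
∂J/∂x = 24x(x - 2)(x + 3) = 0 at x ∈ {-3, 0, 2}; ∂J/∂y = 12y(y - 4)(y + 3) = 0 at y ∈ {-3, 0, 4}.
The Hessian is diagonal: diag(J_xx, J_yy). Second derivatives: J_xx(-3)=360, J_xx(0)=-144, J_xx(2)=240; J_yy(-3)=252, J_yy(0)=-144, J_yy(4)=336.
Local minima occur where both diagonal entries positive: (-3, -3), (-3, 4), (2, -3), (2, 4). Count: 4.

4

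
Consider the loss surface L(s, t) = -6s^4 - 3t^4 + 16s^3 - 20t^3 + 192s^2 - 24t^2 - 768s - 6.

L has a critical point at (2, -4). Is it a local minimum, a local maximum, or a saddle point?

The mixed partial ∂²L/∂s∂t is 0, so the Hessian at any point is diag(L_ss, L_tt) = diag(24(-3s^2 + 4s + 16), -12(3t^2 + 10t + 4)).
At (2, -4): H = diag(288, -144).
The eigenvalues have opposite signs, so H is indefinite: a saddle point.

saddle point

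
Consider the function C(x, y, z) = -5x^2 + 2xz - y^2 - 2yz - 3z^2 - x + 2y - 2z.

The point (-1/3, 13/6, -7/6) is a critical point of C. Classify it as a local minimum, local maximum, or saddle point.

The Hessian is constant: H = [[-10, 0, 2], [0, -2, -2], [2, -2, -6]].
Leading principal minors: Δ₁ = -10, Δ₂ = 20, Δ₃ = -72.
The minors alternate sign starting negative (−, +, −), so H is negative definite: a local maximum.

local maximum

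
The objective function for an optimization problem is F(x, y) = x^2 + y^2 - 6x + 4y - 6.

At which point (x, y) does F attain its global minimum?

F(x,y) separates as P(x) + Q(y) − 6, so its minimum is min P + min Q − 6.
P'(x) = 2x - 6 vanishes at x ∈ {3}; Q'(y) = 2y + 4 vanishes at y ∈ {-2}.
Local minima of P (where P''>0): P(3)=-9. Local minima of Q: Q(-2)=-4.
So the global minimum of F is P(3) + Q(-2) − 6 = -9 − 4 − 6 = -19, attained at (3, -2).

(3, -2)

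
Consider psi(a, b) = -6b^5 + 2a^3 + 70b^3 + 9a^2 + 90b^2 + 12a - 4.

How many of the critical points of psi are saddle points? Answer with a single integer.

psi separates as a function of a plus a function of b, so ∇psi=0 decouples.
∂psi/∂a = 6(a + 1)(a + 2) = 0 at a ∈ {-2, -1}; ∂psi/∂b = -30b(b - 3)(b + 1)(b + 2) = 0 at b ∈ {-2, -1, 0, 3}.
The Hessian is diagonal: diag(psi_aa, psi_bb). Second derivatives: psi_aa(-2)=-6, psi_aa(-1)=6; psi_bb(-2)=300, psi_bb(-1)=-120, psi_bb(0)=180, psi_bb(3)=-1800.
Saddle points occur where the two diagonal entries have opposite signs: (-2, -2), (-2, 0), (-1, -1), (-1, 3). Count: 4.

4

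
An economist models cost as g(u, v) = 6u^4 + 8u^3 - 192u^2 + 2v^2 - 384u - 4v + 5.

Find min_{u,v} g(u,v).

g(u,v) separates as P(u) + Q(v) + 5, so its minimum is min P + min Q + 5.
P'(u) = 24(u - 4)(u + 1)(u + 4) vanishes at u ∈ {-4, -1, 4}; Q'(v) = 4v - 4 vanishes at v ∈ {1}.
Local minima of P (where P''>0): P(-4)=-512, P(4)=-2560. Local minima of Q: Q(1)=-2.
So the global minimum of g is P(4) + Q(1) + 5 = -2560 − 2 + 5 = -2557, attained at (4, 1).

-2557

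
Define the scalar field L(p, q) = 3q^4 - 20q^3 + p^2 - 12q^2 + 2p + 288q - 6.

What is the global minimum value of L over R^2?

L(p,q) separates as A(p) + B(q) − 6, so its minimum is min A + min B − 6.
A'(p) = 2p + 2 vanishes at p ∈ {-1}; B'(q) = 12(q - 4)(q - 3)(q + 2) vanishes at q ∈ {-2, 3, 4}.
Local minima of A (where A''>0): A(-1)=-1. Local minima of B: B(-2)=-416, B(4)=448.
So the global minimum of L is A(-1) + B(-2) − 6 = -1 − 416 − 6 = -423, attained at (-1, -2).

-423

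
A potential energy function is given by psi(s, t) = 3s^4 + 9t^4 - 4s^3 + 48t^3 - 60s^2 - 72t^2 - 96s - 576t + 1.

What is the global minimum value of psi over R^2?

psi(s,t) separates as P(s) + Q(t) + 1, so its minimum is min P + min Q + 1.
P'(s) = 12(s - 4)(s + 1)(s + 2) vanishes at s ∈ {-2, -1, 4}; Q'(t) = 36(t - 2)(t + 2)(t + 4) vanishes at t ∈ {-4, -2, 2}.
Local minima of P (where P''>0): P(-2)=32, P(4)=-832. Local minima of Q: Q(-4)=384, Q(2)=-912.
So the global minimum of psi is P(4) + Q(2) + 1 = -832 − 912 + 1 = -1743, attained at (4, 2).

-1743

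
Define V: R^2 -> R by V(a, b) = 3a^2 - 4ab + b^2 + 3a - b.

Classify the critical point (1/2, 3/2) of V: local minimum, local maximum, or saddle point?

saddle point

The Hessian of V is constant: H = [[6, -4], [-4, 2]].
det(H) = 6·2 − (-4)² = -4.
Since det(H) < 0, H is indefinite and the critical point is a saddle point.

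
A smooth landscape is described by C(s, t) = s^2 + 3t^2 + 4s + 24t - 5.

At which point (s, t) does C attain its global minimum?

C(s,t) separates as P(s) + Q(t) − 5, so its minimum is min P + min Q − 5.
P'(s) = 2s + 4 vanishes at s ∈ {-2}; Q'(t) = 6(t + 4) vanishes at t ∈ {-4}.
Local minima of P (where P''>0): P(-2)=-4. Local minima of Q: Q(-4)=-48.
So the global minimum of C is P(-2) + Q(-4) − 5 = -4 − 48 − 5 = -57, attained at (-2, -4).

(-2, -4)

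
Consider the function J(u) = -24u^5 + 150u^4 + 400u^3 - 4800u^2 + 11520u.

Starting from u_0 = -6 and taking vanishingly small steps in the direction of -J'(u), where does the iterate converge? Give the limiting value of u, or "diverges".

-4

J'(u) = -120(u - 4)(u - 3)(u - 2)(u + 4), so J'(-6) = -172800.
Gradient descent moves in the -J' direction, i.e. u is increasing.
The nearest critical point in that direction is u = -4, where J'' = 40320 > 0 (a local minimum). The iterate converges there.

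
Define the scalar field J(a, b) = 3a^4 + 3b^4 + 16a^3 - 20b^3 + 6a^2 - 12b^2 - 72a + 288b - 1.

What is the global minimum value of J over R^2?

-464

J(a,b) separates as P(a) + Q(b) − 1, so its minimum is min P + min Q − 1.
P'(a) = 12(a - 1)(a + 2)(a + 3) vanishes at a ∈ {-3, -2, 1}; Q'(b) = 12(b - 4)(b - 3)(b + 2) vanishes at b ∈ {-2, 3, 4}.
Local minima of P (where P''>0): P(-3)=81, P(1)=-47. Local minima of Q: Q(-2)=-416, Q(4)=448.
So the global minimum of J is P(1) + Q(-2) − 1 = -47 − 416 − 1 = -464, attained at (1, -2).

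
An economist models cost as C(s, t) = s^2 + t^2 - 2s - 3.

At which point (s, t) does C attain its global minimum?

C(s,t) separates as P(s) + Q(t) − 3, so its minimum is min P + min Q − 3.
P'(s) = 2s - 2 vanishes at s ∈ {1}; Q'(t) = 2t vanishes at t ∈ {0}.
Local minima of P (where P''>0): P(1)=-1. Local minima of Q: Q(0)=0.
So the global minimum of C is P(1) + Q(0) − 3 = -1 + 0 − 3 = -4, attained at (1, 0).

(1, 0)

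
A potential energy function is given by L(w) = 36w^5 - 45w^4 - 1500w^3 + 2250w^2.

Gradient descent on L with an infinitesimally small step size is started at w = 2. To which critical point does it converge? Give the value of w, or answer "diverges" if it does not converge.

5

L'(w) = 180w(w - 5)(w - 1)(w + 5), so L'(2) = -7560.
Gradient descent moves in the -L' direction, i.e. w is increasing.
The nearest critical point in that direction is w = 5, where L'' = 36000 > 0 (a local minimum). The iterate converges there.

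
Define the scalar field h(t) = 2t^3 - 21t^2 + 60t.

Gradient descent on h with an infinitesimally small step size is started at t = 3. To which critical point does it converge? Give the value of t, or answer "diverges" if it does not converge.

h'(t) = 6(t - 5)(t - 2), so h'(3) = -12.
Gradient descent moves in the -h' direction, i.e. t is increasing.
The nearest critical point in that direction is t = 5, where h'' = 18 > 0 (a local minimum). The iterate converges there.

5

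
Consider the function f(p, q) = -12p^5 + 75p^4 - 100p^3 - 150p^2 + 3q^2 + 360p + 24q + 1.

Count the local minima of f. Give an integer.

f separates as a function of p plus a function of q, so ∇f=0 decouples.
∂f/∂p = -60(p - 3)(p - 2)(p - 1)(p + 1) = 0 at p ∈ {-1, 1, 2, 3}; ∂f/∂q = 6(q + 4) = 0 at q ∈ {-4}.
The Hessian is diagonal: diag(f_pp, f_qq). Second derivatives: f_pp(-1)=1440, f_pp(1)=-240, f_pp(2)=180, f_pp(3)=-480; f_qq(-4)=6.
Local minima occur where both diagonal entries positive: (-1, -4), (2, -4). Count: 2.

2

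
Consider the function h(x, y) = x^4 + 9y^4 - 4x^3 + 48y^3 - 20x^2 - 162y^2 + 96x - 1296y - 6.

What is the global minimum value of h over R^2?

h(x,y) separates as P(x) + Q(y) − 6, so its minimum is min P + min Q − 6.
P'(x) = 4(x - 4)(x - 2)(x + 3) vanishes at x ∈ {-3, 2, 4}; Q'(y) = 36(y - 3)(y + 3)(y + 4) vanishes at y ∈ {-4, -3, 3}.
Local minima of P (where P''>0): P(-3)=-279, P(4)=64. Local minima of Q: Q(-4)=1824, Q(3)=-3321.
So the global minimum of h is P(-3) + Q(3) − 6 = -279 − 3321 − 6 = -3606, attained at (-3, 3).

-3606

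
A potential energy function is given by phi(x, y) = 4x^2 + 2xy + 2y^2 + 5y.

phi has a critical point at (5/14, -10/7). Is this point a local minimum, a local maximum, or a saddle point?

local minimum

The Hessian of phi is constant: H = [[8, 2], [2, 4]].
det(H) = 8·4 − 2² = 28.
det(H) > 0 and tr(H) = 12 > 0, so H is positive definite and the point is a local minimum.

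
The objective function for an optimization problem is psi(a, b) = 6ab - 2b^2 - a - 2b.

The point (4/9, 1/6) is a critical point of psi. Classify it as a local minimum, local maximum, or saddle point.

saddle point

The Hessian of psi is constant: H = [[0, 6], [6, -4]].
det(H) = 0·(-4) − 6² = -36.
Since det(H) < 0, H is indefinite and the critical point is a saddle point.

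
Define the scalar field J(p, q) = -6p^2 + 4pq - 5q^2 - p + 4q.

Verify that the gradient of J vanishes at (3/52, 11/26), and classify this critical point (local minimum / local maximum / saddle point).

∇J = (-12p + 4q - 1, 4p - 10q + 4); substituting (3/52, 11/26) gives ∇J = (0, 0), so (3/52, 11/26) is indeed a critical point.
The Hessian of J is constant: H = [[-12, 4], [4, -10]].
det(H) = (-12)·(-10) − 4² = 104.
det(H) > 0 and tr(H) = -22 < 0, so H is negative definite and the point is a local maximum.

local maximum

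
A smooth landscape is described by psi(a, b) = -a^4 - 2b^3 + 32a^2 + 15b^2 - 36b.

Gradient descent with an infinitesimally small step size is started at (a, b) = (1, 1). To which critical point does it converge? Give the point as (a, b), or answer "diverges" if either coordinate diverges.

psi is separable, so gradient descent decouples: a follows -∂psi/∂a, b follows -∂psi/∂b.
∂psi/∂a = -4a(a - 4)(a + 4); at a=1 this is 60, so a decreases.
∂psi/∂b = -6(b - 3)(b - 2); at b=1 this is -12, so b increases.
a converges to its nearest critical value 0 (a local min of the a-part); b converges to 2. The iterate converges to (0, 2).

(0, 2)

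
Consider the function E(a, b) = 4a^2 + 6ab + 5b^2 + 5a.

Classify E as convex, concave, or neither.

convex

E is quadratic, so its Hessian is the constant matrix H = [[8, 6], [6, 10]].
det(H) = 44, tr(H) = 18.
det(H) > 0 and tr(H) > 0, so H is positive definite everywhere: convex.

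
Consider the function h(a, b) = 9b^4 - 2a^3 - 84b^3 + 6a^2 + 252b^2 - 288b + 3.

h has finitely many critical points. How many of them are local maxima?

1

h separates as a function of a plus a function of b, so ∇h=0 decouples.
∂h/∂a = -6a(a - 2) = 0 at a ∈ {0, 2}; ∂h/∂b = 36(b - 4)(b - 2)(b - 1) = 0 at b ∈ {1, 2, 4}.
The Hessian is diagonal: diag(h_aa, h_bb). Second derivatives: h_aa(0)=12, h_aa(2)=-12; h_bb(1)=108, h_bb(2)=-72, h_bb(4)=216.
Local maxima occur where both diagonal entries negative: (2, 2). Count: 1.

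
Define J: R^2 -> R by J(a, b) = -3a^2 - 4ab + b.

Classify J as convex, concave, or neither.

J is quadratic, so its Hessian is the constant matrix H = [[-6, -4], [-4, 0]].
det(H) = -16, tr(H) = -6.
det(H) < 0, so H is indefinite: neither convex nor concave.

neither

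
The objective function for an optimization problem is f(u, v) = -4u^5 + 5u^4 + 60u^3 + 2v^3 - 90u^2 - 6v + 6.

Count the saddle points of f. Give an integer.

4

f separates as a function of u plus a function of v, so ∇f=0 decouples.
∂f/∂u = -20u(u - 3)(u - 1)(u + 3) = 0 at u ∈ {-3, 0, 1, 3}; ∂f/∂v = 6(v - 1)(v + 1) = 0 at v ∈ {-1, 1}.
The Hessian is diagonal: diag(f_uu, f_vv). Second derivatives: f_uu(-3)=1440, f_uu(0)=-180, f_uu(1)=160, f_uu(3)=-720; f_vv(-1)=-12, f_vv(1)=12.
Saddle points occur where the two diagonal entries have opposite signs: (-3, -1), (0, 1), (1, -1), (3, 1). Count: 4.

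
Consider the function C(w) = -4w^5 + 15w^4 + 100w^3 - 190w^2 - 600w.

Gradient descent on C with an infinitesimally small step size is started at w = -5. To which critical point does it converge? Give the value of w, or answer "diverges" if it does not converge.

-3

C'(w) = -20(w - 5)(w - 2)(w + 1)(w + 3), so C'(-5) = -11200.
Gradient descent moves in the -C' direction, i.e. w is increasing.
The nearest critical point in that direction is w = -3, where C'' = 1600 > 0 (a local minimum). The iterate converges there.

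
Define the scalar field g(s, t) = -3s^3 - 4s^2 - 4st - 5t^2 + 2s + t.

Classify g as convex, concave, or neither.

neither

The term -3s^3 is cubic, so the Hessian is not constant.
∂²g/∂s² = -18s - 8, which takes both signs as s varies (negative for sufficiently large s). A diagonal entry of the Hessian changing sign means the Hessian is neither positive- nor negative-semidefinite on all of R^2.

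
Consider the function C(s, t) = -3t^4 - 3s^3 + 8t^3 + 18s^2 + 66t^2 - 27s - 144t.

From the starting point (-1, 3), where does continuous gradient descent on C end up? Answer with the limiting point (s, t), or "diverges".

C is separable, so gradient descent decouples: s follows -∂C/∂s, t follows -∂C/∂t.
∂C/∂s = -9(s - 3)(s - 1); at s=-1 this is -72, so s increases.
∂C/∂t = -12(t - 4)(t - 1)(t + 3); at t=3 this is 144, so t decreases.
s converges to its nearest critical value 1 (a local min of the s-part); t converges to 1. The iterate converges to (1, 1).

(1, 1)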